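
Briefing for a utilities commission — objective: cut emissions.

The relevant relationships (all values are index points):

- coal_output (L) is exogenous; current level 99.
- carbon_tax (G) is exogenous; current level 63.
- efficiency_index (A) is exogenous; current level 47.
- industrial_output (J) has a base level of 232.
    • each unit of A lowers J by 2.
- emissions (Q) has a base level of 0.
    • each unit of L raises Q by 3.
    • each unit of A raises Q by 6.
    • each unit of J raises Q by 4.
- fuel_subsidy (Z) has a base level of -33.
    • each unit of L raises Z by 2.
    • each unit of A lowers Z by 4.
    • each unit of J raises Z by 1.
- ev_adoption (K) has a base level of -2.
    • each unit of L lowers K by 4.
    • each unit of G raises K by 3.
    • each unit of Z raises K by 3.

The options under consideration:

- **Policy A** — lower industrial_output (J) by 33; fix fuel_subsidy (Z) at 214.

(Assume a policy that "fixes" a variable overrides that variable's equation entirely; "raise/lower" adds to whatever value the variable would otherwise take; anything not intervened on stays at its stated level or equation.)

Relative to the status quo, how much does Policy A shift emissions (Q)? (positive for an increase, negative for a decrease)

Baseline:
  L = 99
  A = 47
  J = 232 − 2·47 = 138
  Q = 0 + 3·99 + 6·47 + 4·138 = 1131
Policy A (J − 33, Z := 214):
  L = 99
  A = 47
  J = 232 − 2·47 (−33 from intervention) = 105
  Q = 0 + 3·99 + 6·47 + 4·105 = 999
Change in Q: 999 − 1131 = -132

-132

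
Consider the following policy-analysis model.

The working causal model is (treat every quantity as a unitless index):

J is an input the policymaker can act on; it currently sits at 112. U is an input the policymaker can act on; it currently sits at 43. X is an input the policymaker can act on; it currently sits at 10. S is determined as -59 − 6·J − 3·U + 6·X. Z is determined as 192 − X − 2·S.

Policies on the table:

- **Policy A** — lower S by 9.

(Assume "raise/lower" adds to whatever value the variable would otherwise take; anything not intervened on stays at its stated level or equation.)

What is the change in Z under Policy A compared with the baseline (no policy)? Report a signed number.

Baseline:
  J = 112
  U = 43
  X = 10
  S = -59 − 6·112 − 3·43 + 6·10 = -800
  Z = 192 − 10 − 2·(-800) = 1782
Policy A (S − 9):
  J = 112
  U = 43
  X = 10
  S = -59 − 6·112 − 3·43 + 6·10 (−9 from intervention) = -809
  Z = 192 − 10 − 2·(-809) = 1800
Change in Z: 1800 − 1782 = 18

18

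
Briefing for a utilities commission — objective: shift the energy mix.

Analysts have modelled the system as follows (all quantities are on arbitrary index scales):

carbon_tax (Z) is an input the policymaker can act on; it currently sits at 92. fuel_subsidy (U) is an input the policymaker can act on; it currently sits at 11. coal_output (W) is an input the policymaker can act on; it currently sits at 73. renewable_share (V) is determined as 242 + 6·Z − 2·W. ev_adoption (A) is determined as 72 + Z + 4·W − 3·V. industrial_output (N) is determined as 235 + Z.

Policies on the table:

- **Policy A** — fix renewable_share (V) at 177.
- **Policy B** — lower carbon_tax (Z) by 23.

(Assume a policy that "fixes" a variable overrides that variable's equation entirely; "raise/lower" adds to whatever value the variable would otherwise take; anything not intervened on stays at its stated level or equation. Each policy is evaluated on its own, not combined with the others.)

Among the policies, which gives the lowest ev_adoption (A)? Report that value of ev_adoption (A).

-1097

Policy A (V := 177):
  Z = 92
  W = 73
  V = 177
  A = 72 + 92 + 4·73 − 3·177 = -75
Policy B (Z − 23):
  Z = 92 − 23 = 69
  W = 73
  V = 242 + 6·69 − 2·73 = 510
  A = 72 + 69 + 4·73 − 3·510 = -1097
Comparing — Policy A: A=-75, Policy B: A=-1097. Lowest is -1097 (Policy B).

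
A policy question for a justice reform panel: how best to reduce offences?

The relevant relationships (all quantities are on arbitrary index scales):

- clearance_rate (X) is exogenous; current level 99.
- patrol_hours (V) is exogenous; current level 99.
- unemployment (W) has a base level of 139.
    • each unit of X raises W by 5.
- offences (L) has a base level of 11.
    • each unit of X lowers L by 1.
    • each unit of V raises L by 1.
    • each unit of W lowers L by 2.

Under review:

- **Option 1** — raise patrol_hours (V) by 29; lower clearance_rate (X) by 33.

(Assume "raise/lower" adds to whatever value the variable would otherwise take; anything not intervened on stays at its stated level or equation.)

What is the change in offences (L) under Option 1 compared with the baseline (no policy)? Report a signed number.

Baseline:
  X = 99
  V = 99
  W = 139 + 5·99 = 634
  L = 11 − 99 + 99 − 2·634 = -1257
Option 1 (V + 29, X − 33):
  X = 99 − 33 = 66
  V = 99 + 29 = 128
  W = 139 + 5·66 = 469
  L = 11 − 66 + 128 − 2·469 = -865
Change in L: -865 − (-1257) = 392

392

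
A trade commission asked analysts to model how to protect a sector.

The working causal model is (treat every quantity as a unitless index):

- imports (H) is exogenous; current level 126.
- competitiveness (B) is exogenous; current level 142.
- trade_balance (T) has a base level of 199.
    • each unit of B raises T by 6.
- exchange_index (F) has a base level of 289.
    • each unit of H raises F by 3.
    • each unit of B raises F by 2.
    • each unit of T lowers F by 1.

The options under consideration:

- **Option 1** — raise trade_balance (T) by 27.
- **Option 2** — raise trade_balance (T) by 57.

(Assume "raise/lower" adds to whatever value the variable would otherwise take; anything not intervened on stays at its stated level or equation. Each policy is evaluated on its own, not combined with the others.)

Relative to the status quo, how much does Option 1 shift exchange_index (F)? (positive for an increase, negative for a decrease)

Baseline:
  H = 126
  B = 142
  T = 199 + 6·142 = 1051
  F = 289 + 3·126 + 2·142 − 1051 = -100
Option 1 (T + 27):
  H = 126
  B = 142
  T = 199 + 6·142 (+27 from intervention) = 1078
  F = 289 + 3·126 + 2·142 − 1078 = -127
Change in F: -127 − (-100) = -27

-27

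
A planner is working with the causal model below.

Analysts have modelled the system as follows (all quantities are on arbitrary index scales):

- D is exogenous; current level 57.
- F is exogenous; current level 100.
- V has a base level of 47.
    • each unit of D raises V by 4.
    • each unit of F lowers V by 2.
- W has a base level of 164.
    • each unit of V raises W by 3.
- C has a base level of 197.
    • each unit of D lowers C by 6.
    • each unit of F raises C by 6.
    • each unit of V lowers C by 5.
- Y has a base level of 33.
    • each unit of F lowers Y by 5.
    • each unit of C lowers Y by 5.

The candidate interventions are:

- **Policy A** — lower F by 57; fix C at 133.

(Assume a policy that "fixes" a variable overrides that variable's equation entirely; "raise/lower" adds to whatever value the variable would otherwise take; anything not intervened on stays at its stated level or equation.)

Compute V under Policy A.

189

Policy A (F − 57, C := 133):
  D = 57
  F = 100 − 57 = 43
  V = 47 + 4·57 − 2·43 = 189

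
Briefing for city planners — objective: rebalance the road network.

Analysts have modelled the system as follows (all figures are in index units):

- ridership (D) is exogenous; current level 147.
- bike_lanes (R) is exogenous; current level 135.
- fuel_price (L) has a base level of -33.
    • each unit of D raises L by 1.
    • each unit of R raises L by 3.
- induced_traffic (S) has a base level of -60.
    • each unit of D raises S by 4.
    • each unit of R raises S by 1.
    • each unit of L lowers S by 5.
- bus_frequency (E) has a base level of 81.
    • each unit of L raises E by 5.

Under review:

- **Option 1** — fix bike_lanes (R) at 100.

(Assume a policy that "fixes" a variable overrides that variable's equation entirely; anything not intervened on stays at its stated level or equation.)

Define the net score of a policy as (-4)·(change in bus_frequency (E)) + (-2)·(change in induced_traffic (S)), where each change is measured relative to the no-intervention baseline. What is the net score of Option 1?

Baseline:
  D = 147
  R = 135
  L = -33 + 147 + 3·135 = 519
  S = -60 + 4·147 + 135 − 5·519 = -1932
  E = 81 + 5·519 = 2676
Option 1 (R := 100):
  D = 147
  R = 100
  L = -33 + 147 + 3·100 = 414
  S = -60 + 4·147 + 100 − 5·414 = -1442
  E = 81 + 5·414 = 2151
ΔE = 2151 − 2676 = -525; ΔS = -1442 − (-1932) = 490
Score = (-4)·(-525) + (-2)·490 = 1120

1120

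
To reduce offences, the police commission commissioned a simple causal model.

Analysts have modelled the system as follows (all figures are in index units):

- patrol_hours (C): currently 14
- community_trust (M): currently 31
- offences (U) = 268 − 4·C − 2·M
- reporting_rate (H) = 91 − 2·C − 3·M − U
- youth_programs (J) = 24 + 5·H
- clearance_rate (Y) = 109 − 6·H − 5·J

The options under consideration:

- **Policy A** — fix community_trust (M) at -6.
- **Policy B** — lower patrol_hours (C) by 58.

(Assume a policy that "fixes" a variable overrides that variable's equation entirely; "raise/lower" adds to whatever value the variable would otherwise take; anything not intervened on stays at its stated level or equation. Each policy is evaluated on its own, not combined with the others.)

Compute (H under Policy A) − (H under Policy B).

Policy A (M := -6):
  C = 14
  M = -6
  U = 268 − 4·14 − 2·(-6) = 224
  H = 91 − 2·14 − 3·(-6) − 224 = -143
Policy B (C − 58):
  C = 14 − 58 = -44
  M = 31
  U = 268 − 4·(-44) − 2·31 = 382
  H = 91 − 2·(-44) − 3·31 − 382 = -296
H: -143 − (-296) = 153

153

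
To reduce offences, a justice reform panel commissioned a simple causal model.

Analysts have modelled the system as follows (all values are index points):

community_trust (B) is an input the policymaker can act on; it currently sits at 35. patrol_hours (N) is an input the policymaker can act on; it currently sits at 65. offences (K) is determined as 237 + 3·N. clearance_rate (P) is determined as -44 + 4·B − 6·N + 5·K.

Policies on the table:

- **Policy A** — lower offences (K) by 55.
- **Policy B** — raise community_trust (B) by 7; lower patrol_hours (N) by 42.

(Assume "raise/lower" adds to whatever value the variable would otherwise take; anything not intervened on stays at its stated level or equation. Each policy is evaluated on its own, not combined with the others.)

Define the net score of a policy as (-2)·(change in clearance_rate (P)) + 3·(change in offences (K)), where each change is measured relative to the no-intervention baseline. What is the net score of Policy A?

385

Baseline:
  B = 35
  N = 65
  K = 237 + 3·65 = 432
  P = -44 + 4·35 − 6·65 + 5·432 = 1866
Policy A (K − 55):
  B = 35
  N = 65
  K = 237 + 3·65 (−55 from intervention) = 377
  P = -44 + 4·35 − 6·65 + 5·377 = 1591
ΔP = 1591 − 1866 = -275; ΔK = 377 − 432 = -55
Score = (-2)·(-275) + 3·(-55) = 385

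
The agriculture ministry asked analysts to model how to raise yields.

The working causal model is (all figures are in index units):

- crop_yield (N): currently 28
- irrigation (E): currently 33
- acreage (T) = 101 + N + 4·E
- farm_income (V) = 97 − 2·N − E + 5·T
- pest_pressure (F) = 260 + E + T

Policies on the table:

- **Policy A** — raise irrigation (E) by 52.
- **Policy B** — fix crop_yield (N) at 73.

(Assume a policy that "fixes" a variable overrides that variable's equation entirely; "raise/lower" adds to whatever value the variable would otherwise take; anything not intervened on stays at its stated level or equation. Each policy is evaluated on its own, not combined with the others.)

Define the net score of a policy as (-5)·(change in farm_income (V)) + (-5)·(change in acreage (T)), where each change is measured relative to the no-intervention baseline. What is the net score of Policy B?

Baseline:
  N = 28
  E = 33
  T = 101 + 28 + 4·33 = 261
  V = 97 − 2·28 − 33 + 5·261 = 1313
Policy B (N := 73):
  N = 73
  E = 33
  T = 101 + 73 + 4·33 = 306
  V = 97 − 2·73 − 33 + 5·306 = 1448
ΔV = 1448 − 1313 = 135; ΔT = 306 − 261 = 45
Score = (-5)·135 + (-5)·45 = -900

-900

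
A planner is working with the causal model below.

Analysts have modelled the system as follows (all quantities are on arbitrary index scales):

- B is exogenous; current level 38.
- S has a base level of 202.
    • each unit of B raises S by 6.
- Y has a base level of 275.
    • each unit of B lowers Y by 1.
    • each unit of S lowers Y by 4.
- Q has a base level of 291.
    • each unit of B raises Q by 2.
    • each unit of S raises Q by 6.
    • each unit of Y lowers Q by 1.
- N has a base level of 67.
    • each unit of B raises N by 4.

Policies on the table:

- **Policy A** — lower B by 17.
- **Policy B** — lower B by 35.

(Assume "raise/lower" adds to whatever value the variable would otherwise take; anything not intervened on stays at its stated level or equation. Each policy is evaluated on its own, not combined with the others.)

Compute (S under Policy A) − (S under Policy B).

108

Policy A (B − 17):
  B = 38 − 17 = 21
  S = 202 + 6·21 = 328
Policy B (B − 35):
  B = 38 − 35 = 3
  S = 202 + 6·3 = 220
S: 328 − 220 = 108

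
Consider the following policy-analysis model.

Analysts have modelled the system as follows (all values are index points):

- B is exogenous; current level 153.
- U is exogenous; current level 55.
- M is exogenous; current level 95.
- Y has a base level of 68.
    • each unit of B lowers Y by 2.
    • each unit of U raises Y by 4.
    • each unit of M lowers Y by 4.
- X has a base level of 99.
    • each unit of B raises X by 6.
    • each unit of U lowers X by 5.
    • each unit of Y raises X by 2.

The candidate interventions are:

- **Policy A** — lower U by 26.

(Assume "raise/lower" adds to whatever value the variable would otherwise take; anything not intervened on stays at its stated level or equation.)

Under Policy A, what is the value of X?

-132

Policy A (U − 26):
  B = 153
  U = 55 − 26 = 29
  M = 95
  Y = 68 − 2·153 + 4·29 − 4·95 = -502
  X = 99 + 6·153 − 5·29 + 2·(-502) = -132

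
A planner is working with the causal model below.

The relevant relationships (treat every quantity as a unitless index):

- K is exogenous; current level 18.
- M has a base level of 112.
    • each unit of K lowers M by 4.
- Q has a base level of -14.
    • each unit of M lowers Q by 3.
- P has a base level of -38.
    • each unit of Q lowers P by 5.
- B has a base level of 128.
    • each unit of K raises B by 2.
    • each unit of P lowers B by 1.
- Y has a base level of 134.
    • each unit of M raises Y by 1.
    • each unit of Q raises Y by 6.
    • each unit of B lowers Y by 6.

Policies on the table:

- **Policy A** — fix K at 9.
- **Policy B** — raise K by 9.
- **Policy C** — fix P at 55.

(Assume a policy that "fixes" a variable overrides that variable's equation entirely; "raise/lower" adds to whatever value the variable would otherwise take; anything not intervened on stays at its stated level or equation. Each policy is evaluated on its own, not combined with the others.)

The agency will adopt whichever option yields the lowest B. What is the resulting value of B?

-1026

Policy A (K := 9):
  K = 9
  M = 112 − 4·9 = 76
  Q = -14 − 3·76 = -242
  P = -38 − 5·(-242) = 1172
  B = 128 + 2·9 − 1172 = -1026
Policy B (K + 9):
  K = 18 + 9 = 27
  M = 112 − 4·27 = 4
  Q = -14 − 3·4 = -26
  P = -38 − 5·(-26) = 92
  B = 128 + 2·27 − 92 = 90
Policy C (P := 55):
  K = 18
  M = 112 − 4·18 = 40
  Q = -14 − 3·40 = -134
  P = 55
  B = 128 + 2·18 − 55 = 109
Comparing — Policy A: B=-1026, Policy B: B=90, Policy C: B=109. Lowest is -1026 (Policy A).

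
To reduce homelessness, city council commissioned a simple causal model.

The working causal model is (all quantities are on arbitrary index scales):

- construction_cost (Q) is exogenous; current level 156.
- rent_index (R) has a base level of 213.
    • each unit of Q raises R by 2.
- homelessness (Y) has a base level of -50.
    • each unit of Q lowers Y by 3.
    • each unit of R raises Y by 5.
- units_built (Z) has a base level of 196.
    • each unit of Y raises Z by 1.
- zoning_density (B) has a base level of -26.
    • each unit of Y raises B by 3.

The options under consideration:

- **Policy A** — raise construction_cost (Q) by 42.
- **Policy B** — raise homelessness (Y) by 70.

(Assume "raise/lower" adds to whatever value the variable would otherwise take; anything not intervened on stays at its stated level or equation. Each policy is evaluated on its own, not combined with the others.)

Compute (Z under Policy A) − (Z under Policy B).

Policy A (Q + 42):
  Q = 156 + 42 = 198
  R = 213 + 2·198 = 609
  Y = -50 − 3·198 + 5·609 = 2401
  Z = 196 + 2401 = 2597
Policy B (Y + 70):
  Q = 156
  R = 213 + 2·156 = 525
  Y = -50 − 3·156 + 5·525 (+70 from intervention) = 2177
  Z = 196 + 2177 = 2373
Z: 2597 − 2373 = 224

224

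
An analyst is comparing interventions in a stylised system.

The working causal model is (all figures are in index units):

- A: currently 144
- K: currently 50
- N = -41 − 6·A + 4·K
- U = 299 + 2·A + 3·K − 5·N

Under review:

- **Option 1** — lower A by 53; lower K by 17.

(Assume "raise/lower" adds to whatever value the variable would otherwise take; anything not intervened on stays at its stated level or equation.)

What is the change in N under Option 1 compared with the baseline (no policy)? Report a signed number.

250

Baseline:
  A = 144
  K = 50
  N = -41 − 6·144 + 4·50 = -705
Option 1 (A − 53, K − 17):
  A = 144 − 53 = 91
  K = 50 − 17 = 33
  N = -41 − 6·91 + 4·33 = -455
Change in N: -455 − (-705) = 250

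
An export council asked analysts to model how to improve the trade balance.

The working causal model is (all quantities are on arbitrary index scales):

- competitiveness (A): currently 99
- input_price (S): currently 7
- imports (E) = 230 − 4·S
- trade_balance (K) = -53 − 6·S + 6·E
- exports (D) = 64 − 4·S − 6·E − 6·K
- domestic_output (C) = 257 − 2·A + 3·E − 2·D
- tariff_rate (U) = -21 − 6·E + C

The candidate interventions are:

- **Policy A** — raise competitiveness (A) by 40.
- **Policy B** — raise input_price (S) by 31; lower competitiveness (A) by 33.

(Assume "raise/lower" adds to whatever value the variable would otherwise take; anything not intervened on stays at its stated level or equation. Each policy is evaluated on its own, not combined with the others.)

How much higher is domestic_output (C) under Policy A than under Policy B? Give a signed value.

12626

Policy A (A + 40):
  A = 99 + 40 = 139
  S = 7
  E = 230 − 4·7 = 202
  K = -53 − 6·7 + 6·202 = 1117
  D = 64 − 4·7 − 6·202 − 6·1117 = -7878
  C = 257 − 2·139 + 3·202 − 2·(-7878) = 16341
Policy B (S + 31, A − 33):
  A = 99 − 33 = 66
  S = 7 + 31 = 38
  E = 230 − 4·38 = 78
  K = -53 − 6·38 + 6·78 = 187
  D = 64 − 4·38 − 6·78 − 6·187 = -1678
  C = 257 − 2·66 + 3·78 − 2·(-1678) = 3715
C: 16341 − 3715 = 12626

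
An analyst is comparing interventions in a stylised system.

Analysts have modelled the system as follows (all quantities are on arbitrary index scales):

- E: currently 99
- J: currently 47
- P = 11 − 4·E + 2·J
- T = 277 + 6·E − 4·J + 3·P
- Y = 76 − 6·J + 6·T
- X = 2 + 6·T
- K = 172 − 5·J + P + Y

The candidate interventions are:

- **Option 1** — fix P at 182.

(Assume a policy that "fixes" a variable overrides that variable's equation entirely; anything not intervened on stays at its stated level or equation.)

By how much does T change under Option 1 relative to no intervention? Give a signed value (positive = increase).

Baseline:
  E = 99
  J = 47
  P = 11 − 4·99 + 2·47 = -291
  T = 277 + 6·99 − 4·47 + 3·(-291) = -190
Option 1 (P := 182):
  E = 99
  J = 47
  P = 182
  T = 277 + 6·99 − 4·47 + 3·182 = 1229
Change in T: 1229 − (-190) = 1419

1419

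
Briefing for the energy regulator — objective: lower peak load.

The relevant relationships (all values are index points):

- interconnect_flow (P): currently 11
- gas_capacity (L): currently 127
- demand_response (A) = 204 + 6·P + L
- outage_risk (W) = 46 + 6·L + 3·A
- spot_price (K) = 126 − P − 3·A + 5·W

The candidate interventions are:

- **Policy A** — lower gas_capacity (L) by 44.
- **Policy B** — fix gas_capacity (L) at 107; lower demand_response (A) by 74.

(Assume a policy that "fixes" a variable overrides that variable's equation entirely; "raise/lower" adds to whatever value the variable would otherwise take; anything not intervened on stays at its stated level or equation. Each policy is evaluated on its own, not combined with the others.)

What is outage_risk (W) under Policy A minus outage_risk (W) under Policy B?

Policy A (L − 44):
  P = 11
  L = 127 − 44 = 83
  A = 204 + 6·11 + 83 = 353
  W = 46 + 6·83 + 3·353 = 1603
Policy B (L := 107, A − 74):
  P = 11
  L = 107
  A = 204 + 6·11 + 107 (−74 from intervention) = 303
  W = 46 + 6·107 + 3·303 = 1597
W: 1603 − 1597 = 6

6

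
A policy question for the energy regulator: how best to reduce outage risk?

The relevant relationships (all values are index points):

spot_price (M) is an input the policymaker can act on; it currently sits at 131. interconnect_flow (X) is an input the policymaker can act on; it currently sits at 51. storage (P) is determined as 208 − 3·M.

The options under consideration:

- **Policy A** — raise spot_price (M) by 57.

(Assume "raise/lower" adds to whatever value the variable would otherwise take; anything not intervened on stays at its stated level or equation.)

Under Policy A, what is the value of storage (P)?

Policy A (M + 57):
  M = 131 + 57 = 188
  P = 208 − 3·188 = -356

-356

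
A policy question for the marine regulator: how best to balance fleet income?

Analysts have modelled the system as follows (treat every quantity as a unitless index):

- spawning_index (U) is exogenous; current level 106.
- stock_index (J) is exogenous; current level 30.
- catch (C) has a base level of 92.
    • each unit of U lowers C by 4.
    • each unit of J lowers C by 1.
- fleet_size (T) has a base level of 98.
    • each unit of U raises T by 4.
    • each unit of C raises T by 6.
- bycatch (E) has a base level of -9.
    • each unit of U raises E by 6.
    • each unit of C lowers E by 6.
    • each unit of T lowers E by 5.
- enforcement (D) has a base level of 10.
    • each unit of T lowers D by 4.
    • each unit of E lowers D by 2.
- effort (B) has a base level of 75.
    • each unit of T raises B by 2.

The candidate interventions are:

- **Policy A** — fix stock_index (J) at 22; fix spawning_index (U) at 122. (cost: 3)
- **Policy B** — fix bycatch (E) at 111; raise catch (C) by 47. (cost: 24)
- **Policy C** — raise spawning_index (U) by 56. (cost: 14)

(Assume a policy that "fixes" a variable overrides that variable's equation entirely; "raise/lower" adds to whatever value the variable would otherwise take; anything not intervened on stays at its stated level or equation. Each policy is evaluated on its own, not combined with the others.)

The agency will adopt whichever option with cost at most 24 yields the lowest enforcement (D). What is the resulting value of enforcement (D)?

Policy A (J := 22, U := 122):
  U = 122
  J = 22
  C = 92 − 4·122 − 22 = -418
  T = 98 + 4·122 + 6·(-418) = -1922
  E = -9 + 6·122 − 6·(-418) − 5·(-1922) = 12841
  D = 10 − 4·(-1922) − 2·12841 = -17984
Policy B (E := 111, C + 47):
  U = 106
  J = 30
  C = 92 − 4·106 − 30 (+47 from intervention) = -315
  T = 98 + 4·106 + 6·(-315) = -1368
  E = 111
  D = 10 − 4·(-1368) − 2·111 = 5260
Policy C (U + 56):
  U = 106 + 56 = 162
  J = 30
  C = 92 − 4·162 − 30 = -586
  T = 98 + 4·162 + 6·(-586) = -2770
  E = -9 + 6·162 − 6·(-586) − 5·(-2770) = 18329
  D = 10 − 4·(-2770) − 2·18329 = -25568
Comparing — Policy A: D=-17984, Policy B: D=5260, Policy C: D=-25568. Lowest is -25568 (Policy C).

-25568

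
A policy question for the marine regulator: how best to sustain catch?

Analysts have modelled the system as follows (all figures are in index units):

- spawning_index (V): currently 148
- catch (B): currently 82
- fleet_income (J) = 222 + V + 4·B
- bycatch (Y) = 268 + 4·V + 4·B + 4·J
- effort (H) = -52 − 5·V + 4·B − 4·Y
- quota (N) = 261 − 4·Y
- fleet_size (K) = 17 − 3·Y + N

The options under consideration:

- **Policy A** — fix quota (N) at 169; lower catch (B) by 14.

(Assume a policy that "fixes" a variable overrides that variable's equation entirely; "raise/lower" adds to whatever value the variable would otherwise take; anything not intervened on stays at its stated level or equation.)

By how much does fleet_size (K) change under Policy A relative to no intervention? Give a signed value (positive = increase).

Baseline:
  V = 148
  B = 82
  J = 222 + 148 + 4·82 = 698
  Y = 268 + 4·148 + 4·82 + 4·698 = 3980
  N = 261 − 4·3980 = -15659
  K = 17 − 3·3980 + (-15659) = -27582
Policy A (N := 169, B − 14):
  V = 148
  B = 82 − 14 = 68
  J = 222 + 148 + 4·68 = 642
  Y = 268 + 4·148 + 4·68 + 4·642 = 3700
  N = 169
  K = 17 − 3·3700 + 169 = -10914
Change in K: -10914 − (-27582) = 16668

16668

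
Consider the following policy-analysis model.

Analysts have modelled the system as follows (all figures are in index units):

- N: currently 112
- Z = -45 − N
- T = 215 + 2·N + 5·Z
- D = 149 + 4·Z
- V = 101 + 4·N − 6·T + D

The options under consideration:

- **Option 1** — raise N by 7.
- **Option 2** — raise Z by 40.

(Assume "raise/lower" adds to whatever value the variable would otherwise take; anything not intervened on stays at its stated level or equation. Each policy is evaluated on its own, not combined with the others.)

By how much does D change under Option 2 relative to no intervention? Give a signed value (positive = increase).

160

Baseline:
  N = 112
  Z = -45 − 112 = -157
  D = 149 + 4·(-157) = -479
Option 2 (Z + 40):
  N = 112
  Z = -45 − 112 (+40 from intervention) = -117
  D = 149 + 4·(-117) = -319
Change in D: -319 − (-479) = 160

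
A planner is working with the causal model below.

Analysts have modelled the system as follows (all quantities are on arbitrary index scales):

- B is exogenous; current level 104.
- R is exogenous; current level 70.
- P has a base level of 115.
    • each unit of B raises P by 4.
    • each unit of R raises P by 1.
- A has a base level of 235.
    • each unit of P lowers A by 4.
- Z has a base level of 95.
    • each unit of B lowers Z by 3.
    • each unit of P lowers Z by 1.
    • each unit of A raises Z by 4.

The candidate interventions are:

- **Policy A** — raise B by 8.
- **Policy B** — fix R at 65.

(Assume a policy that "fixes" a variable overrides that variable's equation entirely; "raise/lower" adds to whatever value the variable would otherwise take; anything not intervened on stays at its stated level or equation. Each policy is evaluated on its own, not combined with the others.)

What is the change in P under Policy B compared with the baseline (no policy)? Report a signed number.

Baseline:
  B = 104
  R = 70
  P = 115 + 4·104 + 70 = 601
Policy B (R := 65):
  B = 104
  R = 65
  P = 115 + 4·104 + 65 = 596
Change in P: 596 − 601 = -5

-5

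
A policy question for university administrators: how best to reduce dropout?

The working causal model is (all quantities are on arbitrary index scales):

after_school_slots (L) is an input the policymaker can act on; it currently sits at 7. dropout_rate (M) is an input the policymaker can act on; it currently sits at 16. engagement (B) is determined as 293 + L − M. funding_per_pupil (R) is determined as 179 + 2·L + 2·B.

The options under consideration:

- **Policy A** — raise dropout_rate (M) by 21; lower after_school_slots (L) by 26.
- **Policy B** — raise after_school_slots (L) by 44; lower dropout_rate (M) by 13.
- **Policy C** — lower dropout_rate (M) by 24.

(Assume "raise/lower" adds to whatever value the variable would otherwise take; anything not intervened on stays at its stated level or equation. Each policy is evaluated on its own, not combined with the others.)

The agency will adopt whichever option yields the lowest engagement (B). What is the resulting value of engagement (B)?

237

Policy A (M + 21, L − 26):
  L = 7 − 26 = -19
  M = 16 + 21 = 37
  B = 293 + (-19) − 37 = 237
Policy B (L + 44, M − 13):
  L = 7 + 44 = 51
  M = 16 − 13 = 3
  B = 293 + 51 − 3 = 341
Policy C (M − 24):
  L = 7
  M = 16 − 24 = -8
  B = 293 + 7 − (-8) = 308
Comparing — Policy A: B=237, Policy B: B=341, Policy C: B=308. Lowest is 237 (Policy A).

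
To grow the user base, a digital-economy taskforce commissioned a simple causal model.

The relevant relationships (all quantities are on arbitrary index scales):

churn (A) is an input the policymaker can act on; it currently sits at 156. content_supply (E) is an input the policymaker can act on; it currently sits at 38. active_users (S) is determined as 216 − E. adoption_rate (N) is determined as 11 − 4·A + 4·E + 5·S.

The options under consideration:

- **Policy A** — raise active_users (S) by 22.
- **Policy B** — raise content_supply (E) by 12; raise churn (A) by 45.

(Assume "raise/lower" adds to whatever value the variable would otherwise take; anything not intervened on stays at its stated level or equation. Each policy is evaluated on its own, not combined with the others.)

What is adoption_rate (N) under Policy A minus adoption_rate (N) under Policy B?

Policy A (S + 22):
  A = 156
  E = 38
  S = 216 − 38 (+22 from intervention) = 200
  N = 11 − 4·156 + 4·38 + 5·200 = 539
Policy B (E + 12, A + 45):
  A = 156 + 45 = 201
  E = 38 + 12 = 50
  S = 216 − 50 = 166
  N = 11 − 4·201 + 4·50 + 5·166 = 237
N: 539 − 237 = 302

302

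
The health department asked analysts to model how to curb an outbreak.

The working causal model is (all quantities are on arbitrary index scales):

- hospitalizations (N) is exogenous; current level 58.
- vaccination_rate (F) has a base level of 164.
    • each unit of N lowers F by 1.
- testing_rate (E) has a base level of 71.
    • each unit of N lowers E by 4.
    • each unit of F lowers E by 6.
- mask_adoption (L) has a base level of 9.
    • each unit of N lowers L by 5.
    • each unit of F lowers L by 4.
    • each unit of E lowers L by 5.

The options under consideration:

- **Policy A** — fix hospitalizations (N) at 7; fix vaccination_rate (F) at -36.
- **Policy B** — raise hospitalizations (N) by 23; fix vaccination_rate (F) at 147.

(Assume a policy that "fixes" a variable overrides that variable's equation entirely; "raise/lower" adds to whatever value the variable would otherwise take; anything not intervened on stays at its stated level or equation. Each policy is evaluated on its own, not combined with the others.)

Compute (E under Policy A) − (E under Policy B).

Policy A (N := 7, F := -36):
  N = 7
  F = -36
  E = 71 − 4·7 − 6·(-36) = 259
Policy B (N + 23, F := 147):
  N = 58 + 23 = 81
  F = 147
  E = 71 − 4·81 − 6·147 = -1135
E: 259 − (-1135) = 1394

1394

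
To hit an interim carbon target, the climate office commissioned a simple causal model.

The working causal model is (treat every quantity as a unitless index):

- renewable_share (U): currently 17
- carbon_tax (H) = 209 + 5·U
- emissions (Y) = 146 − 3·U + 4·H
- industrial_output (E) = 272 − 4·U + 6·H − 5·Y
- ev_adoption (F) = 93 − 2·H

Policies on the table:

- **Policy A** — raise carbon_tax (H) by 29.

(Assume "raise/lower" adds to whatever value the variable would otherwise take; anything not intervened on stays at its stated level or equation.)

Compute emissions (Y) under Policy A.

1387

Policy A (H + 29):
  U = 17
  H = 209 + 5·17 (+29 from intervention) = 323
  Y = 146 − 3·17 + 4·323 = 1387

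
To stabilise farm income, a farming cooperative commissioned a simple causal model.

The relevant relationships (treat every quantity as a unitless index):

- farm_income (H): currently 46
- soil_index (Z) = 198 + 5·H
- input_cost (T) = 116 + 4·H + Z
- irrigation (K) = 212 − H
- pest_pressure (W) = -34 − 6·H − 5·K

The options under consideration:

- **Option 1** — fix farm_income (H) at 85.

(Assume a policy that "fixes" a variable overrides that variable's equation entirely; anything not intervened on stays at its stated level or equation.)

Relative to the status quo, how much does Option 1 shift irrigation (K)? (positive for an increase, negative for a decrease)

Baseline:
  H = 46
  K = 212 − 46 = 166
Option 1 (H := 85):
  H = 85
  K = 212 − 85 = 127
Change in K: 127 − 166 = -39

-39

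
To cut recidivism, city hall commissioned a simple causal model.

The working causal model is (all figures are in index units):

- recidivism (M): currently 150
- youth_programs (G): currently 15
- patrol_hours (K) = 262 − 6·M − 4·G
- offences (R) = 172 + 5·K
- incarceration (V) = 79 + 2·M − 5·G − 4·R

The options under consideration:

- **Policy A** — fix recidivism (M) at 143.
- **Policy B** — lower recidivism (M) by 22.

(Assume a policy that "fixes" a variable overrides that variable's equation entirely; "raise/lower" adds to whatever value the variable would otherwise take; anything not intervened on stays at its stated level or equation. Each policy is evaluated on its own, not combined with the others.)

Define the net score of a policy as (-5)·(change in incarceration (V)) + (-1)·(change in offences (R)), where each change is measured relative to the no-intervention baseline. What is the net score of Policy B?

12760

Baseline:
  M = 150
  G = 15
  K = 262 − 6·150 − 4·15 = -698
  R = 172 + 5·(-698) = -3318
  V = 79 + 2·150 − 5·15 − 4·(-3318) = 13576
Policy B (M − 22):
  M = 150 − 22 = 128
  G = 15
  K = 262 − 6·128 − 4·15 = -566
  R = 172 + 5·(-566) = -2658
  V = 79 + 2·128 − 5·15 − 4·(-2658) = 10892
ΔV = 10892 − 13576 = -2684; ΔR = -2658 − (-3318) = 660
Score = (-5)·(-2684) + (-1)·660 = 12760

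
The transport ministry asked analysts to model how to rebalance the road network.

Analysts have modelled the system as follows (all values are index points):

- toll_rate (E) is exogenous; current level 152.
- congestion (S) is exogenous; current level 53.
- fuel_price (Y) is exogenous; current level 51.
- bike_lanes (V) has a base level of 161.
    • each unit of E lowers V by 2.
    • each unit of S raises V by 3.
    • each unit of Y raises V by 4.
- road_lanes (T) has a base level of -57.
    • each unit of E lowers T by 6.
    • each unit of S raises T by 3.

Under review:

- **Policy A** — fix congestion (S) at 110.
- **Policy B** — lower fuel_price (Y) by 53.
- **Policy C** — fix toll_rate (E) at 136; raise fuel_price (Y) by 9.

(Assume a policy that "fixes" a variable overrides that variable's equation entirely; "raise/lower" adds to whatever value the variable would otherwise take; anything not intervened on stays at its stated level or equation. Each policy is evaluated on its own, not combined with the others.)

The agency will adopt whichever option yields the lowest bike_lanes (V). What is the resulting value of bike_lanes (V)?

8

Policy A (S := 110):
  E = 152
  S = 110
  Y = 51
  V = 161 − 2·152 + 3·110 + 4·51 = 391
Policy B (Y − 53):
  E = 152
  S = 53
  Y = 51 − 53 = -2
  V = 161 − 2·152 + 3·53 + 4·(-2) = 8
Policy C (E := 136, Y + 9):
  E = 136
  S = 53
  Y = 51 + 9 = 60
  V = 161 − 2·136 + 3·53 + 4·60 = 288
Comparing — Policy A: V=391, Policy B: V=8, Policy C: V=288. Lowest is 8 (Policy B).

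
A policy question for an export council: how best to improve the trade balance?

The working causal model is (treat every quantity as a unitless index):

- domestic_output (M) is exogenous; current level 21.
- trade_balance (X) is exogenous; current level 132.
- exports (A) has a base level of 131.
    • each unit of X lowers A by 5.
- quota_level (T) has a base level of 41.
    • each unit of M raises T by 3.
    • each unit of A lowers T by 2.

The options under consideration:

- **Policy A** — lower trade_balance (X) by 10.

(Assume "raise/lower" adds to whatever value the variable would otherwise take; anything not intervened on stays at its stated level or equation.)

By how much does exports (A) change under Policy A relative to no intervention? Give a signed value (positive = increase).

Baseline:
  X = 132
  A = 131 − 5·132 = -529
Policy A (X − 10):
  X = 132 − 10 = 122
  A = 131 − 5·122 = -479
Change in A: -479 − (-529) = 50

50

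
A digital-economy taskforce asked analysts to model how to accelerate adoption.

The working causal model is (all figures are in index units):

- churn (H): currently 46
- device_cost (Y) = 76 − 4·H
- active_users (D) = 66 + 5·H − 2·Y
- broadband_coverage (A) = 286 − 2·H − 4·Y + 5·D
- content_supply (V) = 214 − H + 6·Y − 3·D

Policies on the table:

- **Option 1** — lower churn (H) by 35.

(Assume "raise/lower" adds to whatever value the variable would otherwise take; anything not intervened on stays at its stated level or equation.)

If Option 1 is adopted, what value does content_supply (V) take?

Option 1 (H − 35):
  H = 46 − 35 = 11
  Y = 76 − 4·11 = 32
  D = 66 + 5·11 − 2·32 = 57
  V = 214 − 11 + 6·32 − 3·57 = 224

224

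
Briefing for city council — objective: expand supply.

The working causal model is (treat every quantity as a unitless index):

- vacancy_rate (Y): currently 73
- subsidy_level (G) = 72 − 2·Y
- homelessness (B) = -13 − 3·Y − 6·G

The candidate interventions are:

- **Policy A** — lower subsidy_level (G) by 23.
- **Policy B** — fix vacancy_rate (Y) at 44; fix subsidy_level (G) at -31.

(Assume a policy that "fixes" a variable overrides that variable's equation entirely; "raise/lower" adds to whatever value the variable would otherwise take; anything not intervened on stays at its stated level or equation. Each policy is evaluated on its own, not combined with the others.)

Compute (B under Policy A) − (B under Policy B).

309

Policy A (G − 23):
  Y = 73
  G = 72 − 2·73 (−23 from intervention) = -97
  B = -13 − 3·73 − 6·(-97) = 350
Policy B (Y := 44, G := -31):
  Y = 44
  G = -31
  B = -13 − 3·44 − 6·(-31) = 41
B: 350 − 41 = 309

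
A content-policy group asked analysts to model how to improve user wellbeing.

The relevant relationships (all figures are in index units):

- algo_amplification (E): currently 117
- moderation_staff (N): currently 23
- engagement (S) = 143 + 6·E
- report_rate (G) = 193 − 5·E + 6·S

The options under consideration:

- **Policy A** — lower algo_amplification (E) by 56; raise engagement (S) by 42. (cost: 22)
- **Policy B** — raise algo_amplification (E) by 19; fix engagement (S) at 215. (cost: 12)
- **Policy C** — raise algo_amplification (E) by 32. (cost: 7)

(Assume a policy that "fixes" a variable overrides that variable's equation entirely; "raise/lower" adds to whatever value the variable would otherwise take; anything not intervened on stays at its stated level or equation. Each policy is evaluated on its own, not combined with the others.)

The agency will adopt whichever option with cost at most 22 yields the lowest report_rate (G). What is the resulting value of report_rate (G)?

803

Policy A (E − 56, S + 42):
  E = 117 − 56 = 61
  S = 143 + 6·61 (+42 from intervention) = 551
  G = 193 − 5·61 + 6·551 = 3194
Policy B (E + 19, S := 215):
  E = 117 + 19 = 136
  S = 215
  G = 193 − 5·136 + 6·215 = 803
Policy C (E + 32):
  E = 117 + 32 = 149
  S = 143 + 6·149 = 1037
  G = 193 − 5·149 + 6·1037 = 5670
Comparing — Policy A: G=3194, Policy B: G=803, Policy C: G=5670. Lowest is 803 (Policy B).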